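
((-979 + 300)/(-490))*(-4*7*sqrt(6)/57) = -194*sqrt(6)/285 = -1.67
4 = 4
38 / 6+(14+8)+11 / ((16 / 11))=1723 / 48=35.90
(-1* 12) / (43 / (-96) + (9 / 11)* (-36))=12672 / 31577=0.40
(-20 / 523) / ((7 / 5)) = -100 / 3661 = -0.03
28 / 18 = 14 / 9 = 1.56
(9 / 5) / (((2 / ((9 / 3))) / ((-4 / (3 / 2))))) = -36 / 5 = -7.20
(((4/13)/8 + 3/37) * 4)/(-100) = -23/4810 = -0.00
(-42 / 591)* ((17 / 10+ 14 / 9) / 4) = -2051 / 35460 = -0.06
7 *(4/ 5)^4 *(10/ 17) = 3584/ 2125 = 1.69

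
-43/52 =-0.83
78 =78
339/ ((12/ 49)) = 5537/ 4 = 1384.25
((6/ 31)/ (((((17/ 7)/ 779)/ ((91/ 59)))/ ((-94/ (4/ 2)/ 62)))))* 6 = -419804658/ 963883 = -435.53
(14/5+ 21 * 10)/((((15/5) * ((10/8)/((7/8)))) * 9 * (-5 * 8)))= -931/6750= -0.14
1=1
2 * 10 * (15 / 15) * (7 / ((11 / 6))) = 840 / 11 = 76.36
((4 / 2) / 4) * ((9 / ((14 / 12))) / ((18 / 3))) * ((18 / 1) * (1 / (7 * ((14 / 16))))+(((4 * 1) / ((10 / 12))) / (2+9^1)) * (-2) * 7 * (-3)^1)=257904 / 18865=13.67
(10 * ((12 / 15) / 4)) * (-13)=-26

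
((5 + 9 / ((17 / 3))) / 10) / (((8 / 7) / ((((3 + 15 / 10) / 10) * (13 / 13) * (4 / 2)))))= 0.52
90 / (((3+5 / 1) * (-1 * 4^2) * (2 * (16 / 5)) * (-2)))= 225 / 4096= 0.05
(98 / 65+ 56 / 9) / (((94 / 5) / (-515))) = -1164415 / 5499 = -211.75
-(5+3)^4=-4096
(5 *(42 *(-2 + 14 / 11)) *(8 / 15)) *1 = -81.45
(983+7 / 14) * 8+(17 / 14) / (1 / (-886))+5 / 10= 95097 / 14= 6792.64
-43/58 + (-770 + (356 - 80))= -28695/58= -494.74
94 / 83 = 1.13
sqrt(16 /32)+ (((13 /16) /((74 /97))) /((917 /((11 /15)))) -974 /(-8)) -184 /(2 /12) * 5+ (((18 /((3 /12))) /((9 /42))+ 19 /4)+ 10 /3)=-82311740129 /16285920+ sqrt(2) /2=-5053.46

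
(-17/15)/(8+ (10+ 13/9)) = -51/875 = -0.06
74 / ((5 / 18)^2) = 23976 / 25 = 959.04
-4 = -4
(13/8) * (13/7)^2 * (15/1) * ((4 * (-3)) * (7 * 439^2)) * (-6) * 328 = 18748507878360/7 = 2678358268337.14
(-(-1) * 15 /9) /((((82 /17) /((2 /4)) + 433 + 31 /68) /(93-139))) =-15640 /90393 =-0.17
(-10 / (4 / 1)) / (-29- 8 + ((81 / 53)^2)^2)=39452405 / 497802152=0.08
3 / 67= 0.04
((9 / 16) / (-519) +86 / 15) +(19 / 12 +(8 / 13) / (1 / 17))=9595379 / 539760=17.78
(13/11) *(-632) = -8216/11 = -746.91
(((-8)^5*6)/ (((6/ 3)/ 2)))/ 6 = -32768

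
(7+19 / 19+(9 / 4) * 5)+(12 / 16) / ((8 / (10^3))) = 113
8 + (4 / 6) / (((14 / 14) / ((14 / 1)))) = 52 / 3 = 17.33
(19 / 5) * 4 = 76 / 5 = 15.20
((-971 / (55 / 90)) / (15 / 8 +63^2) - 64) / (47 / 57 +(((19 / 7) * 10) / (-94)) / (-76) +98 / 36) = -1688054445504 / 93067769311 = -18.14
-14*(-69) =966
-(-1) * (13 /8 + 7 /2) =41 /8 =5.12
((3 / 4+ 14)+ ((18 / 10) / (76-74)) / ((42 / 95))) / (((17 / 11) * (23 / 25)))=64625 / 5474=11.81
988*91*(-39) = -3506412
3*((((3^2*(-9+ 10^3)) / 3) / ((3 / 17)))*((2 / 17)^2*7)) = 83244 / 17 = 4896.71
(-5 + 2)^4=81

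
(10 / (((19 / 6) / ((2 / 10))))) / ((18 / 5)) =10 / 57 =0.18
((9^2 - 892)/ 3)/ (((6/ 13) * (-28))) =10543/ 504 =20.92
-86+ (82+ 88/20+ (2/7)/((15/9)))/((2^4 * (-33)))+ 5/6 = -157691/1848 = -85.33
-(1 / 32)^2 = -1 / 1024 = -0.00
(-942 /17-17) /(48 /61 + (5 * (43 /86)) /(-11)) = -1652002 /12767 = -129.40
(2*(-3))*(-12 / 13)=72 / 13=5.54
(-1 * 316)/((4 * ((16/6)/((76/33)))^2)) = -28519/484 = -58.92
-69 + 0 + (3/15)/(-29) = -10006/145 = -69.01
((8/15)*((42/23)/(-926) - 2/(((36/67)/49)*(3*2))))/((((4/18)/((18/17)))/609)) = -8516970966/181033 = -47046.51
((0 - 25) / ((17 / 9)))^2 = 50625 / 289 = 175.17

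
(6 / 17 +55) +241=5038 / 17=296.35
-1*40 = -40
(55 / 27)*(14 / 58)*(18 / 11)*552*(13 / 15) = 33488 / 87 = 384.92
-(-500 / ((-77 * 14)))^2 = -62500 / 290521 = -0.22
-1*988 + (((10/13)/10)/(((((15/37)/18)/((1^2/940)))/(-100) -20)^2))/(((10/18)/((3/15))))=-6464760122344/6543279925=-988.00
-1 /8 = -0.12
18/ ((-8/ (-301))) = 677.25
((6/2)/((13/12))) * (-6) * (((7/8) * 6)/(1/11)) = -12474/13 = -959.54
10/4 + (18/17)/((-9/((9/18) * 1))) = 83/34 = 2.44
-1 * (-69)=69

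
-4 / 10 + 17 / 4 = 77 / 20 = 3.85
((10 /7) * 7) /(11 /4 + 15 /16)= 160 /59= 2.71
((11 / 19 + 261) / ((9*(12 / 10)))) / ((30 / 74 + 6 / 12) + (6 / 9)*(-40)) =-131350 / 139707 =-0.94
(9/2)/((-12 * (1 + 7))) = -3/64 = -0.05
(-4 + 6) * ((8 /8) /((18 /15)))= 5 /3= 1.67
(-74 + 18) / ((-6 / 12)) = 112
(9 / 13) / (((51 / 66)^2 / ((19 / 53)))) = 82764 / 199121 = 0.42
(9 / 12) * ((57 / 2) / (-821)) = -171 / 6568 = -0.03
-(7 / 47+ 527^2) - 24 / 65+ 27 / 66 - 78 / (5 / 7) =-18673512753 / 67210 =-277838.31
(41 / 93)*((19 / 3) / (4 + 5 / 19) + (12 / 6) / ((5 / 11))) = 293191 / 112995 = 2.59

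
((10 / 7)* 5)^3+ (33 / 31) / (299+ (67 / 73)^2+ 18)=2187821856317 / 6003328002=364.43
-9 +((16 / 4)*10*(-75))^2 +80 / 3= 27000053 / 3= 9000017.67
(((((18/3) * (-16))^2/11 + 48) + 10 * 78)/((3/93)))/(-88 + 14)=-284022/407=-697.84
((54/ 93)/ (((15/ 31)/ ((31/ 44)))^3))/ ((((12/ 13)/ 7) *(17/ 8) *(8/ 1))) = 2605252741/ 3258288000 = 0.80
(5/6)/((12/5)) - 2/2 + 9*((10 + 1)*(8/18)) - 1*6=2689/72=37.35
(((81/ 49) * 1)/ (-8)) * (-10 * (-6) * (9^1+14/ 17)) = -202905/ 1666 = -121.79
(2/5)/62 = 0.01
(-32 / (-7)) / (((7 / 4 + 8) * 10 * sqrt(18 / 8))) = 128 / 4095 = 0.03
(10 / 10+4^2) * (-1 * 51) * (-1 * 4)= 3468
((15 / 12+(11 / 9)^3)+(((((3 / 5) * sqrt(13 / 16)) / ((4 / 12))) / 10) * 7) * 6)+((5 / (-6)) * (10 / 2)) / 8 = 29801 / 11664+189 * sqrt(13) / 100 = 9.37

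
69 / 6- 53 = -83 / 2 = -41.50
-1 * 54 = -54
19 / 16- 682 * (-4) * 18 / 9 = 87315 / 16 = 5457.19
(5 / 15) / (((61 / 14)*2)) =7 / 183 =0.04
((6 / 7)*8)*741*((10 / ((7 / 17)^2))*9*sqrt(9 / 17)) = 163257120*sqrt(17) / 343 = 1962467.49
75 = 75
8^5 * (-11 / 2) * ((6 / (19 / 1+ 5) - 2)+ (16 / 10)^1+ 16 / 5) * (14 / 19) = -38477824 / 95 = -405029.73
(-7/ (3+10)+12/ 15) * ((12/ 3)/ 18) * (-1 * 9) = -34/ 65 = -0.52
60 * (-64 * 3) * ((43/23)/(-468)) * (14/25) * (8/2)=154112/1495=103.08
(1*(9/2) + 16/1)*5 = 205/2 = 102.50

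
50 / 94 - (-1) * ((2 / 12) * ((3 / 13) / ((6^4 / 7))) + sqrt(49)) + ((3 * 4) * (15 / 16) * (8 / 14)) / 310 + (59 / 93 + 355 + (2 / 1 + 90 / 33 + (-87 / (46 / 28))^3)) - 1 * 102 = -6818552256356764579 / 45995160058848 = -148244.99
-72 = -72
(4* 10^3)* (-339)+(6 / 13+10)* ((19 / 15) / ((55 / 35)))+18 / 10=-1355989.77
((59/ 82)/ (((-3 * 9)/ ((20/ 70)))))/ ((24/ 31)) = -1829/ 185976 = -0.01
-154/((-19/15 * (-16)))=-1155/152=-7.60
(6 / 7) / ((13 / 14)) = 0.92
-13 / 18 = -0.72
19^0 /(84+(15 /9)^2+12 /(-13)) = 117 /10045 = 0.01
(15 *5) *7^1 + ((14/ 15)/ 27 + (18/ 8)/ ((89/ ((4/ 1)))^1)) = 525.14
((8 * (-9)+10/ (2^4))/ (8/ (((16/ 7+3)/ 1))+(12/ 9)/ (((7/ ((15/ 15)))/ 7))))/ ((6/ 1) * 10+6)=-21127/ 55616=-0.38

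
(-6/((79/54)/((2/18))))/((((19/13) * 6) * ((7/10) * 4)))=-195/10507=-0.02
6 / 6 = 1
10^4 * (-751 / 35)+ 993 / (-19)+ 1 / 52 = -1484337319 / 6916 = -214623.67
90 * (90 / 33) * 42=113400 / 11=10309.09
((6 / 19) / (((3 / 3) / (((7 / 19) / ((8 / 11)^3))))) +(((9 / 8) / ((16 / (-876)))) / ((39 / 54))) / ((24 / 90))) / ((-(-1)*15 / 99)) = -12667491441 / 6007040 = -2108.77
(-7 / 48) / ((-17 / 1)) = 7 / 816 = 0.01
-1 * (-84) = 84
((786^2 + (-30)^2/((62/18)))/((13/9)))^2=29734858325984256/162409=183086271856.76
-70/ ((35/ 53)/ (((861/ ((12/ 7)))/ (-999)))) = 106477/ 1998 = 53.29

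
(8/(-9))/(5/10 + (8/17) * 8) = -272/1305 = -0.21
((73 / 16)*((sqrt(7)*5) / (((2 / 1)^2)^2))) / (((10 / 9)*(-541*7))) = -657*sqrt(7) / 1938944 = -0.00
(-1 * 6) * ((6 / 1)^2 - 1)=-210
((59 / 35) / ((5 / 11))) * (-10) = -1298 / 35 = -37.09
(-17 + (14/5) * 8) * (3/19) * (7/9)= 63/95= 0.66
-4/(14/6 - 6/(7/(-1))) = -84/67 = -1.25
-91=-91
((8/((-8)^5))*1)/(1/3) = -3/4096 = -0.00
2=2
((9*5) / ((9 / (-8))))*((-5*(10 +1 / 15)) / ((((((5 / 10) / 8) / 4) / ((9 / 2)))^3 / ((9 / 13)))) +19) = 432848230760 / 13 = 33296017750.77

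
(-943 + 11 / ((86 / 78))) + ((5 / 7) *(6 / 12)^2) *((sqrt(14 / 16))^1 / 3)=-40120 / 43 + 5 *sqrt(14) / 336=-932.97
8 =8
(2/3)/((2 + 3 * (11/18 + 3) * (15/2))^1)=0.01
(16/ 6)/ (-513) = -8/ 1539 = -0.01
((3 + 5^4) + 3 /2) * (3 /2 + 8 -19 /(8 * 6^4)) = 5979.10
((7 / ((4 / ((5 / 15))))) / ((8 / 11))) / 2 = 77 / 192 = 0.40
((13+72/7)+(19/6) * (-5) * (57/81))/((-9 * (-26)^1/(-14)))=-0.73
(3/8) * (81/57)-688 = -104495/152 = -687.47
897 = 897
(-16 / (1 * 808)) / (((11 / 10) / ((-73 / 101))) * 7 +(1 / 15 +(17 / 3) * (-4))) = 292 / 490355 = 0.00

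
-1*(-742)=742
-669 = -669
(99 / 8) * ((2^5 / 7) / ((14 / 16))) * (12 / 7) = 38016 / 343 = 110.83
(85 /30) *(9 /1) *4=102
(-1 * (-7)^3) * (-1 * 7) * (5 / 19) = -12005 / 19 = -631.84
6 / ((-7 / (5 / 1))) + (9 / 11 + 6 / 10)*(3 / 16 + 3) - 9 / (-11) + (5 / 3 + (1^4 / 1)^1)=34369 / 9240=3.72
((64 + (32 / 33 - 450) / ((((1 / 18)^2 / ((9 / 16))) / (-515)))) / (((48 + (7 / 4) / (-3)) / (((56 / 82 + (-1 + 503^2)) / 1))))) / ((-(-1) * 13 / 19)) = 1096472871051922392 / 3336047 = 328674287578.06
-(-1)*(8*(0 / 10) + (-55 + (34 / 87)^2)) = -415139 / 7569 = -54.85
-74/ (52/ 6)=-111/ 13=-8.54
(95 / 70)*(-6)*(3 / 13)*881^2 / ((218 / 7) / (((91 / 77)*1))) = -132723531 / 2398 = -55347.59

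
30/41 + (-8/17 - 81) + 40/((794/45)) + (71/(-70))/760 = -1155197796339/14720918800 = -78.47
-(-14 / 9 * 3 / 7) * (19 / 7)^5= 4952198 / 50421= 98.22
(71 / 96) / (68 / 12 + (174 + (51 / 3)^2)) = 71 / 44992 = 0.00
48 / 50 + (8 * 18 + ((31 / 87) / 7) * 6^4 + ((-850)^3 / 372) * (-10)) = 7791810491396 / 471975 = 16508947.49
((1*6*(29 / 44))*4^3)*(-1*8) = -22272 / 11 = -2024.73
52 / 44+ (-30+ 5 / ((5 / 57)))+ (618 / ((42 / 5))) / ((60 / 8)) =8776 / 231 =37.99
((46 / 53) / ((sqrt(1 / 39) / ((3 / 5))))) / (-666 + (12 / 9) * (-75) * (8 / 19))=-1311 * sqrt(39) / 1782655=-0.00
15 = 15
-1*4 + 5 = 1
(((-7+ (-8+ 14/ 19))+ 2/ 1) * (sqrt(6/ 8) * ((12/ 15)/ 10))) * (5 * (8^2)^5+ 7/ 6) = -7505455351391 * sqrt(3)/ 2850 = -4561343860.54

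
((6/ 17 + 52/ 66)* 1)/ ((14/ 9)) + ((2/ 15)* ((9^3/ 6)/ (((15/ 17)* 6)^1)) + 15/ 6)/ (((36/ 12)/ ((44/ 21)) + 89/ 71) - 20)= 729769076/ 1770127975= 0.41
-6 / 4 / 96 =-1 / 64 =-0.02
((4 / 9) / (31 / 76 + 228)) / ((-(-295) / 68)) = 20672 / 46088145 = 0.00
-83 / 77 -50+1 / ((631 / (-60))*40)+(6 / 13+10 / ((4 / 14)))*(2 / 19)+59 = 279682911 / 24001978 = 11.65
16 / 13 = 1.23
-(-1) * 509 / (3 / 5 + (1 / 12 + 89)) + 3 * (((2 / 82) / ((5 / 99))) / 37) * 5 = 47927337 / 8162977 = 5.87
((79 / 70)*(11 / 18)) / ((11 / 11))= 869 / 1260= 0.69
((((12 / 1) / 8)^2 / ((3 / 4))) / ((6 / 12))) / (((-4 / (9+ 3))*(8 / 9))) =-81 / 4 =-20.25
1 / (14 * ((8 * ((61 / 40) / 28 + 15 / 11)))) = 110 / 17471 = 0.01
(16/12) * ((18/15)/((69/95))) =2.20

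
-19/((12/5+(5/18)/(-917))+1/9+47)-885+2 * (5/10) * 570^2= 1323964871835/4086127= 324014.62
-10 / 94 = -5 / 47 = -0.11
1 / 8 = 0.12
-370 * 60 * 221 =-4906200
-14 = -14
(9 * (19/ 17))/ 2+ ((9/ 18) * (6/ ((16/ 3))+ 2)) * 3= 9.72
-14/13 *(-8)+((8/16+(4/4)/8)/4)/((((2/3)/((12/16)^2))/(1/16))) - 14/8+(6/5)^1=8598087/1064960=8.07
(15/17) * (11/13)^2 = 1815/2873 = 0.63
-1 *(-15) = 15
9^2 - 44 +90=127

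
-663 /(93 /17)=-3757 /31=-121.19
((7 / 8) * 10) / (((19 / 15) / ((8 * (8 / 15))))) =560 / 19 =29.47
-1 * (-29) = 29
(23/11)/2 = 23/22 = 1.05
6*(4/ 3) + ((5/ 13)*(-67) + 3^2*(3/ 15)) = -1038/ 65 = -15.97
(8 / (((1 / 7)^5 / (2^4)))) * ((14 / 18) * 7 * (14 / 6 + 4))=2002856576 / 27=74179873.19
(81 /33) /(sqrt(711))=0.09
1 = 1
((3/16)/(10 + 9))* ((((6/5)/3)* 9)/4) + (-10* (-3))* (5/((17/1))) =456459/51680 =8.83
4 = 4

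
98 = 98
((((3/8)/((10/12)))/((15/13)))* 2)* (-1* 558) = -10881/25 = -435.24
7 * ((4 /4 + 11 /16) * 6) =567 /8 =70.88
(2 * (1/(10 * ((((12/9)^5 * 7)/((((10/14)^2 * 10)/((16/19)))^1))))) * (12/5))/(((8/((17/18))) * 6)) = 43605/22478848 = 0.00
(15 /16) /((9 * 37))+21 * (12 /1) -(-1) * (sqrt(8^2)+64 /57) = 2937141 /11248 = 261.13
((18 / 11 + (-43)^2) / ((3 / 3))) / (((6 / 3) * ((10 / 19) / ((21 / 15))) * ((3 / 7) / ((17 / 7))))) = 13947.63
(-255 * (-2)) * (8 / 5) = 816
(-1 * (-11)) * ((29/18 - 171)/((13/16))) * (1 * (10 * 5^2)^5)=-262023437500000000/117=-2239516559829059.83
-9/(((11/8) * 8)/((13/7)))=-117/77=-1.52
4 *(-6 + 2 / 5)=-112 / 5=-22.40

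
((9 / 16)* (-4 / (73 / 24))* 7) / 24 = -63 / 292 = -0.22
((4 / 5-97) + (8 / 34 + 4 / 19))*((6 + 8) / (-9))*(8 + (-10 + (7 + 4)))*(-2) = -4330004 / 1615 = -2681.12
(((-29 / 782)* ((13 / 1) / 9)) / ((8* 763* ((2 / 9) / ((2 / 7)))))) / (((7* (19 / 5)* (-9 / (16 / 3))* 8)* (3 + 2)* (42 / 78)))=4901 / 419955010776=0.00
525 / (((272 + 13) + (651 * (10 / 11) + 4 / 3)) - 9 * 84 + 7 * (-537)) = -17325 / 120016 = -0.14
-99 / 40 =-2.48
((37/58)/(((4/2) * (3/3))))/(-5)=-0.06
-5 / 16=-0.31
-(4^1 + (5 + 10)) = -19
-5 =-5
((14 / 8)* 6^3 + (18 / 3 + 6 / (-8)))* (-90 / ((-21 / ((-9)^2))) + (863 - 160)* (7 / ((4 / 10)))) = 38783805 / 8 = 4847975.62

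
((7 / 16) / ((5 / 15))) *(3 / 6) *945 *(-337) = -6687765 / 32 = -208992.66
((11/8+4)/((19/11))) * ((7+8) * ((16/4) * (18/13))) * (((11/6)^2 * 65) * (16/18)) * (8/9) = 22893200/513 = 44626.12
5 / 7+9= 68 / 7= 9.71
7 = 7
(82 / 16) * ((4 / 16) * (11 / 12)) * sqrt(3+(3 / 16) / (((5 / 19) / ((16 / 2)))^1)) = 451 * sqrt(870) / 3840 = 3.46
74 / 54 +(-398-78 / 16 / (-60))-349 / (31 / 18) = -80243999 / 133920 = -599.19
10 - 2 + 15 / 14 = 127 / 14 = 9.07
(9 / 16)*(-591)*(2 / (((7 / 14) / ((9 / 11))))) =-47871 / 44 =-1087.98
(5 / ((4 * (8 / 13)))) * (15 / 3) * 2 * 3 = 975 / 16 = 60.94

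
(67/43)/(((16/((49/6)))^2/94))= 7560749/198144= 38.16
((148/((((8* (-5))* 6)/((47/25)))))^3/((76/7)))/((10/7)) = -257688374531/2565000000000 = -0.10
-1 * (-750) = 750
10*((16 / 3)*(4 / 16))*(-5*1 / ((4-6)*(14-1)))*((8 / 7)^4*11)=4505600 / 93639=48.12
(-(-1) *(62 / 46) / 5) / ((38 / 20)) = 62 / 437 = 0.14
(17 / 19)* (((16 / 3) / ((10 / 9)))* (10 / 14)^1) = 408 / 133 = 3.07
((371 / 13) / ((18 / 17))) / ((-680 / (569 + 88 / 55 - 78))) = -304591 / 15600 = -19.53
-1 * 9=-9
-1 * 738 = -738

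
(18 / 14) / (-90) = -1 / 70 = -0.01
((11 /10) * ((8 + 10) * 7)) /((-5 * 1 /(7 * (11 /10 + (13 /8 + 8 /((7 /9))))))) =-2524599 /1000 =-2524.60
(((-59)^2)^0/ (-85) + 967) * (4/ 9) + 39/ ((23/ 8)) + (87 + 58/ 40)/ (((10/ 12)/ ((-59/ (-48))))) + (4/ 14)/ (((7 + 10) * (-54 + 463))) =1541597757409/ 2686639200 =573.80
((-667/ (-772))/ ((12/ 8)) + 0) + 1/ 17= 12497/ 19686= 0.63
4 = 4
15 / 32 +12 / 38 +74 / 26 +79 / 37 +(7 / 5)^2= 7.73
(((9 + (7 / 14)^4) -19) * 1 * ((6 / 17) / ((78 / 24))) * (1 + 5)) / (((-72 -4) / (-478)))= -342009 / 8398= -40.73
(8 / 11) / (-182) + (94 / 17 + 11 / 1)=281213 / 17017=16.53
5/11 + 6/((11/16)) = 101/11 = 9.18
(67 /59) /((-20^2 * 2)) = -67 /47200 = -0.00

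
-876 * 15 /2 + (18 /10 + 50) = -32591 /5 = -6518.20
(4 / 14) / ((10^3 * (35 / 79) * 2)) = 0.00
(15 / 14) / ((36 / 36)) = 15 / 14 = 1.07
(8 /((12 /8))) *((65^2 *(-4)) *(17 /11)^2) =-78145600 /363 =-215277.13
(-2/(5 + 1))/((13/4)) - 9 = -355/39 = -9.10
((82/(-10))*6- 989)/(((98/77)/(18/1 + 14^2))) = -6109807/35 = -174565.91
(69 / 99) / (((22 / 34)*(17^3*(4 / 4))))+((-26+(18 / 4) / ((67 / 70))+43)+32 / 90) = 2325531553 / 105431535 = 22.06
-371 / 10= -37.10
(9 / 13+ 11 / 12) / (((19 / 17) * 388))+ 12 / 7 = 13830253 / 8050224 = 1.72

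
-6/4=-3/2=-1.50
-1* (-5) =5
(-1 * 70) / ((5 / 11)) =-154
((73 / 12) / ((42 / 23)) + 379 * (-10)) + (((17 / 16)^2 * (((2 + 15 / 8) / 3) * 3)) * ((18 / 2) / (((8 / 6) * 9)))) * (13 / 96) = -62529767987 / 16515072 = -3786.22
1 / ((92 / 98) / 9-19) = -441 / 8333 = -0.05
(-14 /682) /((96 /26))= -91 /16368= -0.01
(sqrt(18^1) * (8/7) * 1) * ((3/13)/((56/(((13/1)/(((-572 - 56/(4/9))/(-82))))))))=369 * sqrt(2)/17101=0.03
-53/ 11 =-4.82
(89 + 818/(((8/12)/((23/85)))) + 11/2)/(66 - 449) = -72507/65110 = -1.11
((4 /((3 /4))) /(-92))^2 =16 /4761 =0.00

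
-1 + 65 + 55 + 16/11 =1325/11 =120.45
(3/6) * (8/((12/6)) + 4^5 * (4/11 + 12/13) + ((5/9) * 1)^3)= 137790127/208494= 660.88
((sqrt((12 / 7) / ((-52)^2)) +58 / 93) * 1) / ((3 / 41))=41 * sqrt(21) / 546 +2378 / 279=8.87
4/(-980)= -1/245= -0.00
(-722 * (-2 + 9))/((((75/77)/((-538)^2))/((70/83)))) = -1576952274128/1245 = -1266628332.63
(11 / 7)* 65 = 715 / 7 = 102.14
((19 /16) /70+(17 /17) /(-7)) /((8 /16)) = -141 /560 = -0.25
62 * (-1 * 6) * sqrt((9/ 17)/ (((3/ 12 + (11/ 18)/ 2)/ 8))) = -6696 * sqrt(170)/ 85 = -1027.12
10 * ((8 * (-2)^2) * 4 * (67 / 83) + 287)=323970 / 83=3903.25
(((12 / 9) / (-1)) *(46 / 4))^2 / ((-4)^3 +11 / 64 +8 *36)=135424 / 129123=1.05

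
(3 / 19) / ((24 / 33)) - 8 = -1183 / 152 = -7.78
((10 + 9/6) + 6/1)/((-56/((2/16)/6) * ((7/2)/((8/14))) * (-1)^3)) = 5/4704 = 0.00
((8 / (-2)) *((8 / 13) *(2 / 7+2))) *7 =-512 / 13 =-39.38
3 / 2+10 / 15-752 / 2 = -2243 / 6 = -373.83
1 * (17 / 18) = 17 / 18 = 0.94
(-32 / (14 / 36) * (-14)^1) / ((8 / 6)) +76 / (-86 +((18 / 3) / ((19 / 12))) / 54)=2113770 / 2449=863.12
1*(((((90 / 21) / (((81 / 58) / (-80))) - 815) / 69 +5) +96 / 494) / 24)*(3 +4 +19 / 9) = -671904761 / 173940858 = -3.86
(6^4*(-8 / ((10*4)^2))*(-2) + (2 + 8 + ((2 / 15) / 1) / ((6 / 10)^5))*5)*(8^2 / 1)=83436544 / 18225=4578.14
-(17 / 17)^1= -1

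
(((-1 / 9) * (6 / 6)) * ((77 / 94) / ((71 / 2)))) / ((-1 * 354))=77 / 10631682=0.00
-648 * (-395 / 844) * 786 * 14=704145960 / 211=3337184.64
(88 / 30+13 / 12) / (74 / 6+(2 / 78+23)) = 3133 / 27580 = 0.11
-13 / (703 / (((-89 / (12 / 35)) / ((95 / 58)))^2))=-4243414357 / 9136188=-464.46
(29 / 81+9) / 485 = 758 / 39285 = 0.02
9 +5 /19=176 /19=9.26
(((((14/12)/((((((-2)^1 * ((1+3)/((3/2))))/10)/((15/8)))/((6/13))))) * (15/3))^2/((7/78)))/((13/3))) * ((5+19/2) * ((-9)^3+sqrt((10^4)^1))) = -1454434734375/692224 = -2101104.17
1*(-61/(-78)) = 61/78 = 0.78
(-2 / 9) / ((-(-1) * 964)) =-1 / 4338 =-0.00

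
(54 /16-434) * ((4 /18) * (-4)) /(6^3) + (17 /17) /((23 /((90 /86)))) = 3494585 /1922616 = 1.82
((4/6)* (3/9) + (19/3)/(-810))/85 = 521/206550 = 0.00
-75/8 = -9.38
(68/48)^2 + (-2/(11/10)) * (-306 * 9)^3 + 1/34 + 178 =1022664590701459/26928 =37977740296.40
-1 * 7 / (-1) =7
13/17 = 0.76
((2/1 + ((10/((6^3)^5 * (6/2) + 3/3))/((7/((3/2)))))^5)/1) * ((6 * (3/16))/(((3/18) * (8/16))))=5067969730057329025763103736710601037383742939249361414317988623247/187702582594715889843077916174466705088286775527754126456221041486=27.00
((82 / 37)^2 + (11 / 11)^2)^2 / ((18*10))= 65496649 / 337348980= 0.19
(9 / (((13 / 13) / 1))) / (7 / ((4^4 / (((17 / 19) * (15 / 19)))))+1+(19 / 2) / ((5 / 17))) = 1386240 / 5132063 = 0.27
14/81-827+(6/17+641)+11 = -240251/1377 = -174.47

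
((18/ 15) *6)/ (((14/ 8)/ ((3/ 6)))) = 72/ 35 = 2.06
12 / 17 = 0.71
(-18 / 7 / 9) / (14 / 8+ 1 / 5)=-40 / 273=-0.15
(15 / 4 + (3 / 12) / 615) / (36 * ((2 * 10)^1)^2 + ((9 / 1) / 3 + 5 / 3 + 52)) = 4613 / 17781700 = 0.00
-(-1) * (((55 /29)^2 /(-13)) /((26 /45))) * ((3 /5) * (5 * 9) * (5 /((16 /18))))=-72.73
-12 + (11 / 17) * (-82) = -1106 / 17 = -65.06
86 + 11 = 97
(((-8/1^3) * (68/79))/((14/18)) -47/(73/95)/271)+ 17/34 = -187713427/21879998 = -8.58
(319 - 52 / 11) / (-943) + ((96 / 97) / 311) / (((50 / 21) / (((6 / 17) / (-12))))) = -44327338567 / 132991973675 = -0.33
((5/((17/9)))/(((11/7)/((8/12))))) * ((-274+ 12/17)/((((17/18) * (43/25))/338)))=-148397886000/2323849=-63858.66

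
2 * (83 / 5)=166 / 5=33.20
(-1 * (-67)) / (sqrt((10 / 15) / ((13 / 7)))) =67 * sqrt(546) / 14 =111.83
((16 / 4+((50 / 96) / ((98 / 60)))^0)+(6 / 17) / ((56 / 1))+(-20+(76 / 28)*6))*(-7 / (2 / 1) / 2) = -615 / 272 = -2.26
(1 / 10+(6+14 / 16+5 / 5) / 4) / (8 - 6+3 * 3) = 331 / 1760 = 0.19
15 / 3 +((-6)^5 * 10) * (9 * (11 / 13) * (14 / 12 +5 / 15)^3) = -25981495 / 13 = -1998576.54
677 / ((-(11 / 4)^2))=-10832 / 121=-89.52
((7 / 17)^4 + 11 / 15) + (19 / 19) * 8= 10977266 / 1252815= 8.76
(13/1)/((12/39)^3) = 28561/64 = 446.27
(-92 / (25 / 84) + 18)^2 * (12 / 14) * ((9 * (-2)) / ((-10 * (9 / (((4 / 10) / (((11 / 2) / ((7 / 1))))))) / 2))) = 2542525632 / 171875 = 14792.88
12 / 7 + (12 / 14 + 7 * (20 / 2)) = 508 / 7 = 72.57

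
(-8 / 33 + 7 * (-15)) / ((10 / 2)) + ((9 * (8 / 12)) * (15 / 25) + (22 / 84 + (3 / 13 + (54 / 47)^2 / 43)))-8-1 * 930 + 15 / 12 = -5440639475617 / 5704919220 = -953.68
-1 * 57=-57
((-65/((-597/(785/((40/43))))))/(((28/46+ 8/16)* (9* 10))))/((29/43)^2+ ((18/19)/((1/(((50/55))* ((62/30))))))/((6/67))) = 780050094109/17222926478760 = 0.05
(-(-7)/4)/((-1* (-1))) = 7/4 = 1.75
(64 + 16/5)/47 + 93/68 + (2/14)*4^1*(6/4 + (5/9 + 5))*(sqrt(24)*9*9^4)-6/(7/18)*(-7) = 1770543/15980 + 3332988*sqrt(6)/7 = 1166413.64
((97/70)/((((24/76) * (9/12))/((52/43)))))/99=95836/1340955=0.07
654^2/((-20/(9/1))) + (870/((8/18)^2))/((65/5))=-99909369/520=-192133.40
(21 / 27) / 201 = 7 / 1809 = 0.00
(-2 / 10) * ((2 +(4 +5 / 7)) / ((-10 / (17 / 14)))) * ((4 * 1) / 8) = 799 / 9800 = 0.08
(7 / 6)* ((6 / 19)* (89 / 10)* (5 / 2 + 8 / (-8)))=1869 / 380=4.92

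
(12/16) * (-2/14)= -3/28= -0.11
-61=-61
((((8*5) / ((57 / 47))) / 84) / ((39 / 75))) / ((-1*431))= -11750 / 6706791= -0.00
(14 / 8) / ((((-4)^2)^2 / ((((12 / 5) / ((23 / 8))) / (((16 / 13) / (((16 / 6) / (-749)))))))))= -13 / 787520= -0.00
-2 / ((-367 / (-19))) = -38 / 367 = -0.10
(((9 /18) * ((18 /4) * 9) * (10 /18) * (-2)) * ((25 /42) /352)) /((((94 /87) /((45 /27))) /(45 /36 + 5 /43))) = -271875 /3390464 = -0.08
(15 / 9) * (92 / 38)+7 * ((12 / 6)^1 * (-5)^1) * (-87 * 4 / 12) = 115940 / 57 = 2034.04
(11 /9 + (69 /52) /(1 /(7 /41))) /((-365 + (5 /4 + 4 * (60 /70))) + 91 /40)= -1945930 /480913641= -0.00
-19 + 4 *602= 2389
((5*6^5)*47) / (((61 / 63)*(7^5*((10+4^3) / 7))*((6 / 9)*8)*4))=1541835 / 3096604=0.50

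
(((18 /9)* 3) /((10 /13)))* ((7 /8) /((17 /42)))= 5733 /340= 16.86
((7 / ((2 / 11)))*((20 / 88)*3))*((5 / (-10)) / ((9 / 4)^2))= -70 / 27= -2.59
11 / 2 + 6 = 23 / 2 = 11.50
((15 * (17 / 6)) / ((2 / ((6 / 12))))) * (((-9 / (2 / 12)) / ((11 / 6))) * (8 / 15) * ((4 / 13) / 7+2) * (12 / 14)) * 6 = -12293856 / 7007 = -1754.51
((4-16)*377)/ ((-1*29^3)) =156/ 841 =0.19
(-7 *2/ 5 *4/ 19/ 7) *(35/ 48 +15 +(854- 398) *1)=-22643/ 570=-39.72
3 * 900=2700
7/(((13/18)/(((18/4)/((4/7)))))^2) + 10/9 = 20280847/24336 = 833.37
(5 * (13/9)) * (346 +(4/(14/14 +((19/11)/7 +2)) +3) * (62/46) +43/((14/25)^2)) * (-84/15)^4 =162747527488/46875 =3471947.25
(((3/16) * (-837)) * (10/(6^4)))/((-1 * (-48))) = -155/6144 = -0.03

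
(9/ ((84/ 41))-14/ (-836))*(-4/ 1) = -25805/ 1463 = -17.64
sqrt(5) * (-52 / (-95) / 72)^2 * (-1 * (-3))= 169 * sqrt(5) / 974700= 0.00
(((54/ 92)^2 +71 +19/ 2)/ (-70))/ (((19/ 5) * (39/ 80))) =-131590/ 211071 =-0.62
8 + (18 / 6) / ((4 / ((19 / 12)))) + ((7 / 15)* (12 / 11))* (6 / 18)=9.36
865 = 865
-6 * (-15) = 90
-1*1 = -1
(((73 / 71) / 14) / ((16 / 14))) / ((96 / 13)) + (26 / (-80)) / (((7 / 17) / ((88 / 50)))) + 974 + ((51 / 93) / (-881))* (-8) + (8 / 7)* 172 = 3047070681383977 / 2606124864000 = 1169.20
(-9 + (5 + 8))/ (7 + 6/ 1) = 4/ 13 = 0.31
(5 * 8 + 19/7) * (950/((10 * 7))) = 28405/49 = 579.69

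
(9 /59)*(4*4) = 144 /59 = 2.44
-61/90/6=-61/540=-0.11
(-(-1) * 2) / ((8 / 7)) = 7 / 4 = 1.75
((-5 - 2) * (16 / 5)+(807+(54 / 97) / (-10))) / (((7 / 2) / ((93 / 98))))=35386872 / 166355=212.72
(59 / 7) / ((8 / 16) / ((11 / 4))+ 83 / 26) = 2.50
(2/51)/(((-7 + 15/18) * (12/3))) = -1/629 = -0.00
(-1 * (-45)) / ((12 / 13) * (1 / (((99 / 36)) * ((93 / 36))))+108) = 4433 / 10652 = 0.42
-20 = -20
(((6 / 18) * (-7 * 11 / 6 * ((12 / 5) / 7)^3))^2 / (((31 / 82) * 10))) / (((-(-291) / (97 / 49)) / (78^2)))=92721328128 / 284931171875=0.33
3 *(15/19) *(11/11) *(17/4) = 765/76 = 10.07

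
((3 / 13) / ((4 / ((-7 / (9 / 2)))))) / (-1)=7 / 78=0.09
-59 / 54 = -1.09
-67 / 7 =-9.57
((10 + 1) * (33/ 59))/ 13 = 0.47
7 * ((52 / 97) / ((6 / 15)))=910 / 97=9.38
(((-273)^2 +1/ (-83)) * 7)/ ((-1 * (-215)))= 43301342/ 17845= 2426.53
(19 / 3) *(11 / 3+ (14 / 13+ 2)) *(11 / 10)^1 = 54967 / 1170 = 46.98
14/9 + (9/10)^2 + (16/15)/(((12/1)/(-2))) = 1969/900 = 2.19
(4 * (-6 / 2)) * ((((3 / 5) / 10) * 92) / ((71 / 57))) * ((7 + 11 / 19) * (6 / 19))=-4292352 / 33725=-127.28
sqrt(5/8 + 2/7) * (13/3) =13 * sqrt(714)/84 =4.14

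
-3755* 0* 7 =0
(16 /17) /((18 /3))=8 /51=0.16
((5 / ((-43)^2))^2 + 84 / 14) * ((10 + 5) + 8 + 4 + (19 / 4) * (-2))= 717949085 / 6837602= 105.00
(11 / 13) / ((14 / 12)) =0.73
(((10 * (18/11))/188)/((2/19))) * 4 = 1710/517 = 3.31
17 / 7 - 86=-585 / 7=-83.57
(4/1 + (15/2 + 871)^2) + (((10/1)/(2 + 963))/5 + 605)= 2981353033/3860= 772371.25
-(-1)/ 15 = 1/ 15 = 0.07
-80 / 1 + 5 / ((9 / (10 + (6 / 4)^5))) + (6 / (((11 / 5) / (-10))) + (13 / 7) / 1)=-95.64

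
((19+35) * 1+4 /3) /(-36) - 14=-839 /54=-15.54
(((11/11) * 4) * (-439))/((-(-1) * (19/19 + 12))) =-1756/13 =-135.08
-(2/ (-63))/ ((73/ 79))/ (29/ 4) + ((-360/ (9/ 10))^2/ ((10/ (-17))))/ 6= -6046151368/ 133371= -45333.33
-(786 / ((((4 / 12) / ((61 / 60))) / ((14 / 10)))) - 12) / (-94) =167211 / 4700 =35.58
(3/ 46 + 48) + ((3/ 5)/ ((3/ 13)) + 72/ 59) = 704087/ 13570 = 51.89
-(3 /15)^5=-1 /3125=-0.00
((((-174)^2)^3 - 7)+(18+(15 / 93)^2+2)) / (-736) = -13334872933435027 / 353648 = -37706626174.71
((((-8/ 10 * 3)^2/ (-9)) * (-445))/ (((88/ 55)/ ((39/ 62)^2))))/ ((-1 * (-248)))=135369/ 476656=0.28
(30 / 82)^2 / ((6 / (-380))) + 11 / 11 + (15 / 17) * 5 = -3.07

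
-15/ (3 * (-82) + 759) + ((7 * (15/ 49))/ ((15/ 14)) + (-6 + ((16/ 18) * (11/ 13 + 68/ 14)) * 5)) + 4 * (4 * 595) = 148472461/ 15561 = 9541.32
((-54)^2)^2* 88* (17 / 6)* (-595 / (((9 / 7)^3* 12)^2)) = -52360863940 / 27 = -1939291257.04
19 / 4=4.75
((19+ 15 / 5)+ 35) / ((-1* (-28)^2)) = -57 / 784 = -0.07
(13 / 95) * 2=26 / 95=0.27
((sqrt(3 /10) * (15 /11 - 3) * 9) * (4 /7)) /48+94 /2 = 47 - 27 * sqrt(30) /1540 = 46.90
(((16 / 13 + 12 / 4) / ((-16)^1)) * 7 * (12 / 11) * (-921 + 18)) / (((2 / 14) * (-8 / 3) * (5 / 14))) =-2787561 / 208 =-13401.74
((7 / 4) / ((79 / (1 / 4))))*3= 0.02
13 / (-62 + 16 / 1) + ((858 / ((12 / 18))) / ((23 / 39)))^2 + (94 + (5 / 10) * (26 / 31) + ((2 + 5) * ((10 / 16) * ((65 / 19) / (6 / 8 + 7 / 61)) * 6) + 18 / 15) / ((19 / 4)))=59490587790918793 / 12491282290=4762568.52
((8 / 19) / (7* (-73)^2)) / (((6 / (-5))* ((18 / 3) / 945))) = -150 / 101251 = -0.00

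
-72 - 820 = -892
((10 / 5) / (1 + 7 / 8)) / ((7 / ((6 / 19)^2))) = 192 / 12635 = 0.02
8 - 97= -89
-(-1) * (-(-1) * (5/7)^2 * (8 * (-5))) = -1000/49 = -20.41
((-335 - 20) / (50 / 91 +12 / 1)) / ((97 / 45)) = -1453725 / 110774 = -13.12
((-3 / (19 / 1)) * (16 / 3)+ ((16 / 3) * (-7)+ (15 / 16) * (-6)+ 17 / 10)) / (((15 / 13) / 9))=-1247857 / 3800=-328.38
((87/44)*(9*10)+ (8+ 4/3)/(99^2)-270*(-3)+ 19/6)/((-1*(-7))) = 141.59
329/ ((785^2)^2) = 329/ 379733250625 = 0.00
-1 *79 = -79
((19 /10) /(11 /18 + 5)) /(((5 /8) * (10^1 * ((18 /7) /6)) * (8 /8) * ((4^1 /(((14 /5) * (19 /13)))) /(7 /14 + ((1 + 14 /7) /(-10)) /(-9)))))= 283024 /4103125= 0.07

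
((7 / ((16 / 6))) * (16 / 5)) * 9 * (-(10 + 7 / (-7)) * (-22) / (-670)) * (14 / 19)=-523908 / 31825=-16.46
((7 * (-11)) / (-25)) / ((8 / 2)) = 77 / 100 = 0.77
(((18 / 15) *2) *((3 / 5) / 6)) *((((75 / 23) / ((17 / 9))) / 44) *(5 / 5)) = 81 / 8602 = 0.01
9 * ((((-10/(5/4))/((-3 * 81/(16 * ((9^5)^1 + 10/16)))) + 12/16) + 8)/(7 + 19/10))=151209565/4806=31462.66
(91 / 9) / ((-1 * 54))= -91 / 486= -0.19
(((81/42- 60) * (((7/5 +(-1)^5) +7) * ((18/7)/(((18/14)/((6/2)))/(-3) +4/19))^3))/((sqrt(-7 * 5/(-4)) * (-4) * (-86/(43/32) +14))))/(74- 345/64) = -13204837056 * sqrt(35)/134474375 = -580.93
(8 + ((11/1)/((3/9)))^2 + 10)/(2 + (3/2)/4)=8856/19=466.11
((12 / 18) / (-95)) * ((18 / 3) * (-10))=8 / 19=0.42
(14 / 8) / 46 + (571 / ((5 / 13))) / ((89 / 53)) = 72392211 / 81880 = 884.13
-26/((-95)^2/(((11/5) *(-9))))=2574/45125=0.06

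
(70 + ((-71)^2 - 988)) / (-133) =-31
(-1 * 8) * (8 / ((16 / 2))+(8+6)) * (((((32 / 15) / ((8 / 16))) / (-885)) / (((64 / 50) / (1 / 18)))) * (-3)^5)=-360 / 59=-6.10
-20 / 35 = -0.57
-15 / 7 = -2.14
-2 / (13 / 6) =-12 / 13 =-0.92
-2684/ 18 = -1342/ 9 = -149.11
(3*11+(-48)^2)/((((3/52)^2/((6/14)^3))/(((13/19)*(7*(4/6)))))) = 8647392/49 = 176477.39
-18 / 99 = -2 / 11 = -0.18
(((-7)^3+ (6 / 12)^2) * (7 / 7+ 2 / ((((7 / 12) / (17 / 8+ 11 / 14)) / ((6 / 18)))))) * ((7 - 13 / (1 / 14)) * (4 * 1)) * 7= 7266300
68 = 68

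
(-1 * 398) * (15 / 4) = -2985 / 2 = -1492.50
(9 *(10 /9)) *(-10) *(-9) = 900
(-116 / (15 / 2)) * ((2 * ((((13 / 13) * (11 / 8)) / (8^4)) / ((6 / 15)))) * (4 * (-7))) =2233 / 3072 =0.73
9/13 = 0.69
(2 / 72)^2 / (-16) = -1 / 20736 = -0.00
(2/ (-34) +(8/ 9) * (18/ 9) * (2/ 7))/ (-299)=-37/ 24633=-0.00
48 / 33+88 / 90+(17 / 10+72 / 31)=198101 / 30690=6.45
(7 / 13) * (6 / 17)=42 / 221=0.19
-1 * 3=-3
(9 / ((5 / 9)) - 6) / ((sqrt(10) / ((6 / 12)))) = 51 * sqrt(10) / 100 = 1.61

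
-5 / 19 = -0.26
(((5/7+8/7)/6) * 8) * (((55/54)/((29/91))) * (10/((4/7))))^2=7746.13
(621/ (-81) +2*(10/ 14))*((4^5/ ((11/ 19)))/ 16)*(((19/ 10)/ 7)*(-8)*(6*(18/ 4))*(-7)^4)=5338964736/ 55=97072086.11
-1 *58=-58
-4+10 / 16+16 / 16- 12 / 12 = -27 / 8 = -3.38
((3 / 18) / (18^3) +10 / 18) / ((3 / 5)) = 97205 / 104976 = 0.93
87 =87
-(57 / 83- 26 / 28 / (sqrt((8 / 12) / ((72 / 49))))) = -57 / 83 + 39 * sqrt(3) / 49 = 0.69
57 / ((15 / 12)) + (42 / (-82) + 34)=16213 / 205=79.09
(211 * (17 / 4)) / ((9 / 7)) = 25109 / 36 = 697.47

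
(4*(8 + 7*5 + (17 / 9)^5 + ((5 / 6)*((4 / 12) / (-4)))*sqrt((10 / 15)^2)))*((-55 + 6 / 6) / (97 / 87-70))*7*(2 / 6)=6424917926 / 13106691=490.20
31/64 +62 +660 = 46239/64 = 722.48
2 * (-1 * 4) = -8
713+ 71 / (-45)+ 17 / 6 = 714.26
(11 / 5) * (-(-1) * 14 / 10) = 77 / 25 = 3.08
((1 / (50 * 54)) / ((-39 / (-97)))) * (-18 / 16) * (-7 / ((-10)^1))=-679 / 936000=-0.00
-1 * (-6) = 6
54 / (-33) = -18 / 11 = -1.64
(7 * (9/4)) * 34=1071/2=535.50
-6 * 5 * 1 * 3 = -90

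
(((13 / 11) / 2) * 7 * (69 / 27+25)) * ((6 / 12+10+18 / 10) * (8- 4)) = 925288 / 165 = 5607.81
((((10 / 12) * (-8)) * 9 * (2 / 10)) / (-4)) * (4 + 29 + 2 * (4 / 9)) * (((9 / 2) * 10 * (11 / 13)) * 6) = 301950 / 13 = 23226.92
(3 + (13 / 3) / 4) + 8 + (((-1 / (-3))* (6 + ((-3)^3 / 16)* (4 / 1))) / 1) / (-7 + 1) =97 / 8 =12.12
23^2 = 529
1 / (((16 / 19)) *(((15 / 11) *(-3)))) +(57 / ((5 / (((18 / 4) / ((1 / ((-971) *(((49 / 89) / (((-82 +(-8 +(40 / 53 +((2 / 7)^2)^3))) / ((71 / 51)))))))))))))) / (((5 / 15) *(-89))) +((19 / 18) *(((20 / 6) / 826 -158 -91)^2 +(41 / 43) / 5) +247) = 38982870218501938747972394831 / 593564587394328579148560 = 65675.87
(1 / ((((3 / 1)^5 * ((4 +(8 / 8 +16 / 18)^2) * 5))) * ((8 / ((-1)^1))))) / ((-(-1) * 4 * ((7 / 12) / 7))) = -1 / 24520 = -0.00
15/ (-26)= -0.58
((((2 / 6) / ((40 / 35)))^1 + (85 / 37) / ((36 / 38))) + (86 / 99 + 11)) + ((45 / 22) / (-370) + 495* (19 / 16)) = 11768335 / 19536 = 602.39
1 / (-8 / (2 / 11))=-1 / 44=-0.02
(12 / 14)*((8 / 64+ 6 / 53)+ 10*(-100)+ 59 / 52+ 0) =-16513299 / 19292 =-855.97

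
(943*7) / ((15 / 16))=105616 / 15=7041.07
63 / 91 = 9 / 13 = 0.69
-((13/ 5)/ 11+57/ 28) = -3499/ 1540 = -2.27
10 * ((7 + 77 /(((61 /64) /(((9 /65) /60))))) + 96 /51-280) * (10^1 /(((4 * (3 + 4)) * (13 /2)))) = -148.86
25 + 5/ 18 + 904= 16727/ 18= 929.28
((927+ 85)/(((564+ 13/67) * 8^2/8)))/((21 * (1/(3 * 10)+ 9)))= 84755/71708497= 0.00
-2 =-2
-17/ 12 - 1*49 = -605/ 12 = -50.42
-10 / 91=-0.11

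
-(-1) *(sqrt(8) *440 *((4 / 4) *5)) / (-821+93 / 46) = -202400 *sqrt(2) / 37673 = -7.60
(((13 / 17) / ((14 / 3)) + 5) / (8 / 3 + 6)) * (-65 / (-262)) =18435 / 124712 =0.15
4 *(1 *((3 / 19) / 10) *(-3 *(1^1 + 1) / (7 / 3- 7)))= 54 / 665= 0.08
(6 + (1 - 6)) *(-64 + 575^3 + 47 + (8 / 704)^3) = 129554204414977 / 681472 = 190109358.00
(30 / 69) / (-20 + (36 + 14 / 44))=220 / 8257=0.03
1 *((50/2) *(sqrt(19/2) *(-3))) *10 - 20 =-375 *sqrt(38) - 20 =-2331.66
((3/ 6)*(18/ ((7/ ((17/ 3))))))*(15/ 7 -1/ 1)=408/ 49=8.33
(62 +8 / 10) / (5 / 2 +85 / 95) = 11932 / 645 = 18.50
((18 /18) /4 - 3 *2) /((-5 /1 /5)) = 23 /4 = 5.75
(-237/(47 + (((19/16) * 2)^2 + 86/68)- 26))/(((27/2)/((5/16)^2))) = -33575/546498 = -0.06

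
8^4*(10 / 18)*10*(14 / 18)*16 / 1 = 22937600 / 81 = 283180.25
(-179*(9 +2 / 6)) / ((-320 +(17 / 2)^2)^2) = -80192 / 2946243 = -0.03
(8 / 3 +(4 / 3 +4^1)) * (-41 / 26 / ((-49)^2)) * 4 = -656 / 31213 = -0.02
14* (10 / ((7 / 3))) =60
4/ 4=1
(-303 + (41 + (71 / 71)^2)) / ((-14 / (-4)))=-522 / 7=-74.57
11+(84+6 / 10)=478 / 5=95.60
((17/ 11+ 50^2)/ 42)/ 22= 3931/ 1452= 2.71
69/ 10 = 6.90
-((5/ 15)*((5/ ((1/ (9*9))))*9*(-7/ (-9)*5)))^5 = -2355098437001953125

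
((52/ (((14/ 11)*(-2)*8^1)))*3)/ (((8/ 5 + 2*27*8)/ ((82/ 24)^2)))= -1201915/ 5827584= -0.21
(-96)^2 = 9216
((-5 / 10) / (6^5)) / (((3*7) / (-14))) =1 / 23328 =0.00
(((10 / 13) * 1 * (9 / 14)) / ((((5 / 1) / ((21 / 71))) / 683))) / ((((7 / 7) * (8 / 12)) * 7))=55323 / 12922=4.28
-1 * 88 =-88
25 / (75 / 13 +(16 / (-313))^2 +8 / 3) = 19103955 / 6448357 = 2.96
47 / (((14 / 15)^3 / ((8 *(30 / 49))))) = 4758750 / 16807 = 283.14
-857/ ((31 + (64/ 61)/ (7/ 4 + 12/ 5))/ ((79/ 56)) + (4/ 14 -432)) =2399462023/ 1146703158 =2.09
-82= -82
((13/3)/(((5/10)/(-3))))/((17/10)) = -260/17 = -15.29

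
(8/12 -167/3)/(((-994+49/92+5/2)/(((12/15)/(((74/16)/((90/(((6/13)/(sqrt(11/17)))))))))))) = 485760 * sqrt(187)/4411177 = 1.51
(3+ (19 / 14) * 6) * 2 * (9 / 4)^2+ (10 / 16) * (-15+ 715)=15409 / 28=550.32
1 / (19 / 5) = 5 / 19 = 0.26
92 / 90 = 1.02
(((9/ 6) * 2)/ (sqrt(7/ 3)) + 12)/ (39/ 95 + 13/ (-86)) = 53.84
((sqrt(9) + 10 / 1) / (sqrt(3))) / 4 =13*sqrt(3) / 12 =1.88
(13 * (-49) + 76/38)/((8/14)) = -4445/4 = -1111.25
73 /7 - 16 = -39 /7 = -5.57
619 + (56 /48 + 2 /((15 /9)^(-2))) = 11263 /18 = 625.72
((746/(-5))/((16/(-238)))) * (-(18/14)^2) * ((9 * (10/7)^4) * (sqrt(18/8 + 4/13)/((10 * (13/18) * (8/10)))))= -5200412625 * sqrt(1729)/5680766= -38065.22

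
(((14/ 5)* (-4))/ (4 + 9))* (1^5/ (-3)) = 56/ 195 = 0.29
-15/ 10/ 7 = -3/ 14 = -0.21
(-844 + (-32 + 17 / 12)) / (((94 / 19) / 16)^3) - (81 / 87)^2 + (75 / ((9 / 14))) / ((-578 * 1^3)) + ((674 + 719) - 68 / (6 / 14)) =-2146118423637293 / 75702228981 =-28349.47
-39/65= -3/5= -0.60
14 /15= 0.93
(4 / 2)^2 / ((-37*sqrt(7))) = -4*sqrt(7) / 259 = -0.04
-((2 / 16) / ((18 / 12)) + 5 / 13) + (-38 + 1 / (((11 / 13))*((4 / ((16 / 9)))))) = -195329 / 5148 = -37.94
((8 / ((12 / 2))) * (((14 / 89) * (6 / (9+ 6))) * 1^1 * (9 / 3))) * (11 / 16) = 0.17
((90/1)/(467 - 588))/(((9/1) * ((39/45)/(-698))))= 104700/1573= 66.56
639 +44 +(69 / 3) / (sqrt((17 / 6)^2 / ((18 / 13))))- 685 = 7.55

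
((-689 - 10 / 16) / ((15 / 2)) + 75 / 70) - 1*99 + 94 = -95.88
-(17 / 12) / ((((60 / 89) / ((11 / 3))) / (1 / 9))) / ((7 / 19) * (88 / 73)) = -1.93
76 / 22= 38 / 11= 3.45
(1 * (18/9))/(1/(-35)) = -70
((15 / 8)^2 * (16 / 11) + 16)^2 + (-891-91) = -1038111 / 1936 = -536.21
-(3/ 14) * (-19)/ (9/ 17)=7.69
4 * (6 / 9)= 8 / 3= 2.67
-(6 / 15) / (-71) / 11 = 2 / 3905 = 0.00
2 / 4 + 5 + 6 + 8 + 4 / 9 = 359 / 18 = 19.94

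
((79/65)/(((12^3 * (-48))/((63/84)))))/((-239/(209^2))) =3450799/1718046720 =0.00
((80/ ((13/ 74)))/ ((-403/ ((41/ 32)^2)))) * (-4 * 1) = 310985/ 41912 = 7.42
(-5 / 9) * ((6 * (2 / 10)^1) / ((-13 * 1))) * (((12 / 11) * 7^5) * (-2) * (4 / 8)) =-940.25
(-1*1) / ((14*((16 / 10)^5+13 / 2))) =-3125 / 743127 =-0.00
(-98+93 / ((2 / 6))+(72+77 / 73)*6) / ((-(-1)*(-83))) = -45211 / 6059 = -7.46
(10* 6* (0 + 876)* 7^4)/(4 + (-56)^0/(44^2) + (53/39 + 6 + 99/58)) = 276322006920960/28610371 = 9658106.39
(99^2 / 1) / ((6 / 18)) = 29403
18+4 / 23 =418 / 23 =18.17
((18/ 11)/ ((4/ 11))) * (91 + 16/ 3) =867/ 2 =433.50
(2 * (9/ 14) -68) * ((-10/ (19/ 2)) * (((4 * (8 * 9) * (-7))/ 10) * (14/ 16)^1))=-235368/ 19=-12387.79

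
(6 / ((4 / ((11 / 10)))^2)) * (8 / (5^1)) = 363 / 500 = 0.73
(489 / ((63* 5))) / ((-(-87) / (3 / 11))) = 163 / 33495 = 0.00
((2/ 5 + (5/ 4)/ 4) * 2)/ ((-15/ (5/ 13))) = -19/ 520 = -0.04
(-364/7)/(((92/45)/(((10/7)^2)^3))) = -216.19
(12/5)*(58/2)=348/5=69.60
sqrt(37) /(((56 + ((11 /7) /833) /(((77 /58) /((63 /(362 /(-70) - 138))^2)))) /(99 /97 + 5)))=124646640644 * sqrt(37) /1159390203137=0.65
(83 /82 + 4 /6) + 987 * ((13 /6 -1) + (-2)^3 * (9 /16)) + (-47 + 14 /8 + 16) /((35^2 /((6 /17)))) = -8422973974 /2561475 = -3288.33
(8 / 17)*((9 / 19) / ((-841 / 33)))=-2376 / 271643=-0.01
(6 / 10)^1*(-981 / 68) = -2943 / 340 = -8.66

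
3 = 3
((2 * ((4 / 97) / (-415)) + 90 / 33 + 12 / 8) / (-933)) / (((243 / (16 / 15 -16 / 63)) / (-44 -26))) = 958345984 / 903530761155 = 0.00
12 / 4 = 3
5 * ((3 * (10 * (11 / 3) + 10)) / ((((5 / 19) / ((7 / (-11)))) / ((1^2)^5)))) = -18620 / 11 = -1692.73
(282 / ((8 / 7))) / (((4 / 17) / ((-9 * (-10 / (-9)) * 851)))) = -71394645 / 8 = -8924330.62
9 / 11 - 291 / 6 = -1049 / 22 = -47.68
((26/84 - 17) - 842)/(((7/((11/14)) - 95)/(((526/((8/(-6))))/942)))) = -104336045/24978072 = -4.18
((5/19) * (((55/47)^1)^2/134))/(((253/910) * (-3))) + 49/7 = 1357597906/194031933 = 7.00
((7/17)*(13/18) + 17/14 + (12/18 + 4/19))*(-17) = -48611/1197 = -40.61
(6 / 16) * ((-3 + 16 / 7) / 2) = -15 / 112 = -0.13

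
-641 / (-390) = 641 / 390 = 1.64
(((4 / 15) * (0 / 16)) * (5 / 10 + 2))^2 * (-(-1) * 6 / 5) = 0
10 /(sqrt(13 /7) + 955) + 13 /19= 42132128 /60649539 -5 * sqrt(91) /3192081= 0.69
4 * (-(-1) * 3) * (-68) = -816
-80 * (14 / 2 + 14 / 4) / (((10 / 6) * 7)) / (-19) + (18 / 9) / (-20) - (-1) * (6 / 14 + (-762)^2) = 772261997 / 1330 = 580648.12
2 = 2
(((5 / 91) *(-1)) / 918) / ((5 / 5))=-5 / 83538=-0.00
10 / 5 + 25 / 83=191 / 83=2.30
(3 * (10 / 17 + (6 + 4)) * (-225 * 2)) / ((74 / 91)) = -11056500 / 629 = -17577.90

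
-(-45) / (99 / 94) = 470 / 11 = 42.73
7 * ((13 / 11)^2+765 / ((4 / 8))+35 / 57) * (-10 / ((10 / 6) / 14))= -2070990488 / 2299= -900822.31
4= 4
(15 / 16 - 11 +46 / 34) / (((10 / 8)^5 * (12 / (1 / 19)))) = -37904 / 3028125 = -0.01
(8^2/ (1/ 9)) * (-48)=-27648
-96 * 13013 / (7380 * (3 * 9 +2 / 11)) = -6.23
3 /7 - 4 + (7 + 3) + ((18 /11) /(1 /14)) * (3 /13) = 11727 /1001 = 11.72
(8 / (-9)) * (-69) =184 / 3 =61.33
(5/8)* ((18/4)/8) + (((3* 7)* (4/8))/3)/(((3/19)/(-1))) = -8377/384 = -21.82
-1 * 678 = -678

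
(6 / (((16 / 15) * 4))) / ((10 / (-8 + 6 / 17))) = -585 / 544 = -1.08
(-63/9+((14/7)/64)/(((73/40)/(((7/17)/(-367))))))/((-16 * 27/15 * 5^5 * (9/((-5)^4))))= 12752551/2361037248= 0.01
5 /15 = 1 /3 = 0.33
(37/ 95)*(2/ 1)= 74/ 95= 0.78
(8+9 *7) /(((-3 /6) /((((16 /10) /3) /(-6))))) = 568 /45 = 12.62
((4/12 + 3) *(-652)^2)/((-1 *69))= -4251040/207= -20536.43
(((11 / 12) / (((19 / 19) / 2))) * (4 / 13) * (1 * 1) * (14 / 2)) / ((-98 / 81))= -3.26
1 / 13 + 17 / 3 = 224 / 39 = 5.74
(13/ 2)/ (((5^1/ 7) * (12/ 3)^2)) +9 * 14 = 20251/ 160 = 126.57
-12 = -12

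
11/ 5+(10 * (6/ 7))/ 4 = 152/ 35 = 4.34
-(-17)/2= 8.50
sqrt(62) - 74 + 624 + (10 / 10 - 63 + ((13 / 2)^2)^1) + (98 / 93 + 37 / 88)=sqrt(62) + 4351631 / 8184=539.60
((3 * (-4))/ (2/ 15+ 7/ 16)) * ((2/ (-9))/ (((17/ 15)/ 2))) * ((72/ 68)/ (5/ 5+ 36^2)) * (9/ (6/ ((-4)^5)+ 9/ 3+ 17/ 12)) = 191102976/ 13916424791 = 0.01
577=577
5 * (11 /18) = 55 /18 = 3.06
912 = 912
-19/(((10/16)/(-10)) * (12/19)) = 1444/3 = 481.33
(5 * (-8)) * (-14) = 560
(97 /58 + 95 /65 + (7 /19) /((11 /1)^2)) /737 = 5437815 /1277549702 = 0.00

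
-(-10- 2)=12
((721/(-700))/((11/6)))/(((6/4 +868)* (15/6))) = -618/2391125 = -0.00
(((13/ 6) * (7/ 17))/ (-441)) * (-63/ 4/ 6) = 13/ 2448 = 0.01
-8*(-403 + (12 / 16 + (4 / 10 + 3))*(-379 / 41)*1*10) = 258012 / 41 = 6292.98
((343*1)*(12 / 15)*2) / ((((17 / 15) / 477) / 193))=757846152 / 17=44579185.41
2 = 2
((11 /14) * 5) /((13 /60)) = 1650 /91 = 18.13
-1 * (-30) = 30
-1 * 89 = -89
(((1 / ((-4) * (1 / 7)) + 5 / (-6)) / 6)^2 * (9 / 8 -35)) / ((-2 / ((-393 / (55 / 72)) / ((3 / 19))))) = -648212759 / 63360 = -10230.63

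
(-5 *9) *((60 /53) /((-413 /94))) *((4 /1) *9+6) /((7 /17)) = 25887600 /21889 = 1182.68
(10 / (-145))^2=4 / 841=0.00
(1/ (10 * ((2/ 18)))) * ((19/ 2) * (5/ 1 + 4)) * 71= 109269/ 20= 5463.45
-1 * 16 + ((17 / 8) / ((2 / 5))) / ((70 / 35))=-427 / 32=-13.34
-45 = -45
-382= -382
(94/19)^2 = 8836/361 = 24.48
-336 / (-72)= 14 / 3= 4.67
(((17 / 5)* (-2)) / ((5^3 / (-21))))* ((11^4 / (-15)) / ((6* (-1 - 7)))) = 1742279 / 75000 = 23.23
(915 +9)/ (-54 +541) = 924/ 487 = 1.90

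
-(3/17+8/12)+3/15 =-164/255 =-0.64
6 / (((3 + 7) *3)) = 1 / 5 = 0.20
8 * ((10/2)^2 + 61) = 688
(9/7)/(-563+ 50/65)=-0.00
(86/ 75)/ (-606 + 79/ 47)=-4042/ 2130225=-0.00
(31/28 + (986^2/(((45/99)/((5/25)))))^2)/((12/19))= 60842165398210877/210000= 289724597134.34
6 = 6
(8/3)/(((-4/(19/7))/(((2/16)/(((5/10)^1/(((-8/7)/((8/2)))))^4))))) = -1216/50421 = -0.02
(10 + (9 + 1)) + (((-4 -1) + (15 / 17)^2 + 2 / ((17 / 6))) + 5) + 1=22.48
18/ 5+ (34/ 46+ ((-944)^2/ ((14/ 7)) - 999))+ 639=51199419/ 115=445212.34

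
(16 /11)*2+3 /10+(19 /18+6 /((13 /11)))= 60113 /6435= 9.34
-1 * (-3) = 3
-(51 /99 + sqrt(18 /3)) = -sqrt(6) - 17 /33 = -2.96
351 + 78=429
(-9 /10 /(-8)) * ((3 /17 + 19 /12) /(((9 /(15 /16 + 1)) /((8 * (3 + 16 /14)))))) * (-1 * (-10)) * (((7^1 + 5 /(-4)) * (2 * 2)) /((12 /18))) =7423043 /15232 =487.33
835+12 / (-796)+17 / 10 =836.68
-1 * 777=-777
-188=-188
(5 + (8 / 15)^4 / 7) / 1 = 1775971 / 354375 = 5.01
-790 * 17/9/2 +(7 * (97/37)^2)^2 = 26456421806/16867449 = 1568.49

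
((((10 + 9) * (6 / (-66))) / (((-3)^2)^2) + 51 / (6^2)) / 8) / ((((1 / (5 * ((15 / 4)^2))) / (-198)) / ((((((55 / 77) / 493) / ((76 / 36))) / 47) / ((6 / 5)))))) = -46621875 / 1577852416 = -0.03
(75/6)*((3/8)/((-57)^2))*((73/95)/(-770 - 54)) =-365/271287168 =-0.00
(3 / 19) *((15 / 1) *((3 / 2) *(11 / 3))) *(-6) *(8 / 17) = -11880 / 323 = -36.78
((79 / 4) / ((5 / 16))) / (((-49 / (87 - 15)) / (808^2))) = -14853961728 / 245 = -60628415.22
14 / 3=4.67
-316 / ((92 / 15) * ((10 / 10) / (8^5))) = -38830080 / 23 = -1688264.35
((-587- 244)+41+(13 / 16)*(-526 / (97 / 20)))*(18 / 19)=-1533195 / 1843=-831.90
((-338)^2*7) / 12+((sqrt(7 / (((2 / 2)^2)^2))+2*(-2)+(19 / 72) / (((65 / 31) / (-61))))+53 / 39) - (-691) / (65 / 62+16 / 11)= sqrt(7)+178170894559 / 2662920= 66910.74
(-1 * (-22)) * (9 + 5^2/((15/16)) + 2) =828.67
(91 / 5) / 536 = 91 / 2680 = 0.03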